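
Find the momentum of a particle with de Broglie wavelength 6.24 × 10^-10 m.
1.06 × 10^-24 kg·m/s

From the de Broglie relation λ = h/p, we solve for p:

p = h/λ
p = (6.626 × 10^-34 J·s) / (6.24 × 10^-10 m)
p = 1.06 × 10^-24 kg·m/s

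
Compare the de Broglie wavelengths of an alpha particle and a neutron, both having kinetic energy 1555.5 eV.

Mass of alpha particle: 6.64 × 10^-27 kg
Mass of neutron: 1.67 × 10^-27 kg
The neutron has the longer wavelength.

Using λ = h/√(2mKE):

For alpha particle: λ₁ = h/√(2m₁KE) = 3.64 × 10^-13 m
For neutron: λ₂ = h/√(2m₂KE) = 7.26 × 10^-13 m

Since λ ∝ 1/√m at constant kinetic energy, the lighter particle has the longer wavelength.

The neutron has the longer de Broglie wavelength.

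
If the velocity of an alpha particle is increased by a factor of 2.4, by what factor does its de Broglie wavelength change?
The wavelength decreases by a factor of 2.4.

From λ = h/(mv), the wavelength is inversely proportional to velocity:

λ ∝ 1/v

If v → 2.4v, then λ → λ/2.4

When velocity is increased by a factor of 2.4, the wavelength decreases by a factor of 2.4.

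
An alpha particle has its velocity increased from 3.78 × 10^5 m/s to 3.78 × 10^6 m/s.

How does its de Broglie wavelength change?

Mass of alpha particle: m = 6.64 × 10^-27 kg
The wavelength decreases by a factor of 10.

Using λ = h/(mv):

Initial wavelength: λ₁ = h/(mv₁) = 2.64 × 10^-13 m
Final wavelength: λ₂ = h/(mv₂) = 2.64 × 10^-14 m

Since λ ∝ 1/v, when velocity increases by a factor of 10, the wavelength decreases by a factor of 10.

λ₂/λ₁ = v₁/v₂ = 1/10

The wavelength decreases by a factor of 10.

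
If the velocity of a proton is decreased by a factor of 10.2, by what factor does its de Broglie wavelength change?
The wavelength increases by a factor of 10.2.

From λ = h/(mv), the wavelength is inversely proportional to velocity:

λ ∝ 1/v

If v → v/10.2, then λ → 10.2λ

When velocity is decreased by a factor of 10.2, the wavelength increases by a factor of 10.2.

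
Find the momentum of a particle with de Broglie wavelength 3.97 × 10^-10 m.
1.67 × 10^-24 kg·m/s

From the de Broglie relation λ = h/p, we solve for p:

p = h/λ
p = (6.626 × 10^-34 J·s) / (3.97 × 10^-10 m)
p = 1.67 × 10^-24 kg·m/s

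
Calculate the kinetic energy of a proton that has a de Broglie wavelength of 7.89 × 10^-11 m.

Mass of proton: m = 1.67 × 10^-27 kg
2.11 × 10^-20 J (or 0.132 eV)

From λ = h/√(2mKE), we solve for KE:

λ² = h²/(2mKE)
KE = h²/(2mλ²)
KE = (6.626 × 10^-34 J·s)² / (2 × 1.67 × 10^-27 kg × (7.89 × 10^-11 m)²)
KE = 2.11 × 10^-20 J
KE = 0.132 eV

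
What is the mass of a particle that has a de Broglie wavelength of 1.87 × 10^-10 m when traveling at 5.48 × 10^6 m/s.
6.47 × 10^-31 kg

From the de Broglie relation λ = h/(mv), we solve for m:

m = h/(λv)
m = (6.626 × 10^-34 J·s) / (1.87 × 10^-10 m × 5.48 × 10^6 m/s)
m = 6.47 × 10^-31 kg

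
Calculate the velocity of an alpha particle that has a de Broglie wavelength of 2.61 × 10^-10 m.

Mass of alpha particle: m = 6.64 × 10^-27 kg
3.82 × 10^2 m/s

From the de Broglie relation λ = h/(mv), we solve for v:

v = h/(mλ)
v = (6.626 × 10^-34 J·s) / (6.64 × 10^-27 kg × 2.61 × 10^-10 m)
v = 3.82 × 10^2 m/s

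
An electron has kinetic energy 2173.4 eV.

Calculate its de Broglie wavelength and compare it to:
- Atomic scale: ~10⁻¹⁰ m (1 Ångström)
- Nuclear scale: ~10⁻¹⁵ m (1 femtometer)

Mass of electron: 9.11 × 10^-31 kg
λ = 2.63 × 10^-11 m, which is between nuclear and atomic scales.

Using λ = h/√(2mKE):

KE = 2173.4 eV = 3.482 × 10^-16 J

λ = h/√(2mKE)
λ = (6.626 × 10^-34 J·s) / √(2 × 9.11 × 10^-31 kg × 3.482 × 10^-16 J)
λ = 2.63 × 10^-11 m

Comparison:
- Atomic scale (10⁻¹⁰ m): λ is 0.26× this size
- Nuclear scale (10⁻¹⁵ m): λ is 2.6e+04× this size

The wavelength is between nuclear and atomic scales.

This wavelength is appropriate for probing atomic structure but too large for nuclear physics experiments.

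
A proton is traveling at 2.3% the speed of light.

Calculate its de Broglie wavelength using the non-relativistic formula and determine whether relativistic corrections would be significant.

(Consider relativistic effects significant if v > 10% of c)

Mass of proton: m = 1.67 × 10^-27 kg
No, relativistic corrections are not needed.

Using the non-relativistic de Broglie formula λ = h/(mv):

v = 2.3% × c = 6.895 × 10^6 m/s

λ = h/(mv)
λ = (6.626 × 10^-34 J·s) / (1.67 × 10^-27 kg × 6.895 × 10^6 m/s)
λ = 5.75 × 10^-14 m

Since v = 2.3% of c < 10% of c, relativistic corrections are NOT significant and this non-relativistic result is a good approximation.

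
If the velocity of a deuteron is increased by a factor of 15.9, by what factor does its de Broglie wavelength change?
The wavelength decreases by a factor of 15.9.

From λ = h/(mv), the wavelength is inversely proportional to velocity:

λ ∝ 1/v

If v → 15.9v, then λ → λ/15.9

When velocity is increased by a factor of 15.9, the wavelength decreases by a factor of 15.9.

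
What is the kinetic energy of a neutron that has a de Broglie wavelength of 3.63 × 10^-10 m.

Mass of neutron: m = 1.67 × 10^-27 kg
9.98 × 10^-22 J (or 6.23 × 10^-3 eV)

From λ = h/√(2mKE), we solve for KE:

λ² = h²/(2mKE)
KE = h²/(2mλ²)
KE = (6.626 × 10^-34 J·s)² / (2 × 1.67 × 10^-27 kg × (3.63 × 10^-10 m)²)
KE = 9.98 × 10^-22 J
KE = 6.23 × 10^-3 eV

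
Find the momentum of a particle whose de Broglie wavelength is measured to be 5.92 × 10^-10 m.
1.12 × 10^-24 kg·m/s

From the de Broglie relation λ = h/p, we solve for p:

p = h/λ
p = (6.626 × 10^-34 J·s) / (5.92 × 10^-10 m)
p = 1.12 × 10^-24 kg·m/s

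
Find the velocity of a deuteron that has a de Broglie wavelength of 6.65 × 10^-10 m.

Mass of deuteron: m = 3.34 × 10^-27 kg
2.98 × 10^2 m/s

From the de Broglie relation λ = h/(mv), we solve for v:

v = h/(mλ)
v = (6.626 × 10^-34 J·s) / (3.34 × 10^-27 kg × 6.65 × 10^-10 m)
v = 2.98 × 10^2 m/s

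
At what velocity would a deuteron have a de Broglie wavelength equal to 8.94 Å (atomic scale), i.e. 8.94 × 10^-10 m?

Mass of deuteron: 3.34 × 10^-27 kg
2.22 × 10^2 m/s

From λ = h/(mv), solve for v:

v = h/(mλ)
v = (6.626 × 10^-34 J·s) / (3.34 × 10^-27 kg × 8.94 × 10^-10 m)
v = 2.22 × 10^2 m/s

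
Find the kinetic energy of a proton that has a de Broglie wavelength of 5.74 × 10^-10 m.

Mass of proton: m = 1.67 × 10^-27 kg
3.99 × 10^-22 J (or 2.49 × 10^-3 eV)

From λ = h/√(2mKE), we solve for KE:

λ² = h²/(2mKE)
KE = h²/(2mλ²)
KE = (6.626 × 10^-34 J·s)² / (2 × 1.67 × 10^-27 kg × (5.74 × 10^-10 m)²)
KE = 3.99 × 10^-22 J
KE = 2.49 × 10^-3 eV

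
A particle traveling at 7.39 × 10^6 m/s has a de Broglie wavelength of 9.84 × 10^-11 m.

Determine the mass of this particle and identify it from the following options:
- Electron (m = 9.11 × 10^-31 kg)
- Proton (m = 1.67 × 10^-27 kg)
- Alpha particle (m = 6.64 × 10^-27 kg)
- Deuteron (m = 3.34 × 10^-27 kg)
The particle is an electron.

From λ = h/(mv), solve for mass:

m = h/(λv)
m = (6.626 × 10^-34 J·s) / (9.84 × 10^-11 m × 7.39 × 10^6 m/s)
m = 9.11 × 10^-31 kg

Comparing with the listed masses, this is closest to an electron.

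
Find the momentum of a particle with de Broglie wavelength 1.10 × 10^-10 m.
6.02 × 10^-24 kg·m/s

From the de Broglie relation λ = h/p, we solve for p:

p = h/λ
p = (6.626 × 10^-34 J·s) / (1.10 × 10^-10 m)
p = 6.02 × 10^-24 kg·m/s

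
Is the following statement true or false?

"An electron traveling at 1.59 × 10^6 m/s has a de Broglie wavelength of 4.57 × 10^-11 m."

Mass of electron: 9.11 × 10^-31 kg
False

The claim is incorrect.

Using λ = h/(mv):
λ = (6.626 × 10^-34 J·s) / (9.11 × 10^-31 kg × 1.59 × 10^6 m/s)
λ = 4.57 × 10^-10 m

The actual wavelength differs from the claimed 4.57 × 10^-11 m.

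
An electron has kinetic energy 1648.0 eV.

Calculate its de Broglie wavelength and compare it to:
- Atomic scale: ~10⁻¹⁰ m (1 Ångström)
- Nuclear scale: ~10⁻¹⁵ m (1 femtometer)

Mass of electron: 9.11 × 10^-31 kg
λ = 3.02 × 10^-11 m, which is between nuclear and atomic scales.

Using λ = h/√(2mKE):

KE = 1648.0 eV = 2.640 × 10^-16 J

λ = h/√(2mKE)
λ = (6.626 × 10^-34 J·s) / √(2 × 9.11 × 10^-31 kg × 2.640 × 10^-16 J)
λ = 3.02 × 10^-11 m

Comparison:
- Atomic scale (10⁻¹⁰ m): λ is 0.3× this size
- Nuclear scale (10⁻¹⁵ m): λ is 3e+04× this size

The wavelength is between nuclear and atomic scales.

This wavelength is appropriate for probing atomic structure but too large for nuclear physics experiments.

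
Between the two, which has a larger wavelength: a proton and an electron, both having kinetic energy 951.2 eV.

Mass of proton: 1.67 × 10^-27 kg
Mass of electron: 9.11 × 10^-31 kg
The electron has the longer wavelength.

Using λ = h/√(2mKE):

For proton: λ₁ = h/√(2m₁KE) = 9.29 × 10^-13 m
For electron: λ₂ = h/√(2m₂KE) = 3.98 × 10^-11 m

Since λ ∝ 1/√m at constant kinetic energy, the lighter particle has the longer wavelength.

The electron has the longer de Broglie wavelength.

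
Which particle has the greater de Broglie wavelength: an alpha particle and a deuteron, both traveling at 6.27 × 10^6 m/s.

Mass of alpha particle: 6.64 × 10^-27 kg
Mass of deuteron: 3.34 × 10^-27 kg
The deuteron has the longer wavelength.

Using λ = h/(mv), since both particles have the same velocity, the wavelength depends only on mass.

For alpha particle: λ₁ = h/(m₁v) = 1.59 × 10^-14 m
For deuteron: λ₂ = h/(m₂v) = 3.16 × 10^-14 m

Since λ ∝ 1/m at constant velocity, the lighter particle has the longer wavelength.

The deuteron has the longer de Broglie wavelength.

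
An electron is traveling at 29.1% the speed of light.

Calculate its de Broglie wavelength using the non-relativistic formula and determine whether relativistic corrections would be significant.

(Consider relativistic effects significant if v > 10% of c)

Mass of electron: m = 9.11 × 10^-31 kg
Yes, relativistic corrections are needed.

Using the non-relativistic de Broglie formula λ = h/(mv):

v = 29.1% × c = 8.724 × 10^7 m/s

λ = h/(mv)
λ = (6.626 × 10^-34 J·s) / (9.11 × 10^-31 kg × 8.724 × 10^7 m/s)
λ = 8.34 × 10^-12 m

Since v = 29.1% of c > 10% of c, relativistic corrections ARE significant and the actual wavelength would differ from this non-relativistic estimate.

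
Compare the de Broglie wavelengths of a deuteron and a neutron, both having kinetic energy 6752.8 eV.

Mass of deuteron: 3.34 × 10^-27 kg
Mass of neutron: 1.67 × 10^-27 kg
The neutron has the longer wavelength.

Using λ = h/√(2mKE):

For deuteron: λ₁ = h/√(2m₁KE) = 2.46 × 10^-13 m
For neutron: λ₂ = h/√(2m₂KE) = 3.49 × 10^-13 m

Since λ ∝ 1/√m at constant kinetic energy, the lighter particle has the longer wavelength.

The neutron has the longer de Broglie wavelength.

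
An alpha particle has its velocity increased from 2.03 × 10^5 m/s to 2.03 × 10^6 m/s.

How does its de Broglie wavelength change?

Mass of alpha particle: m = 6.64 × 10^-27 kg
The wavelength decreases by a factor of 10.

Using λ = h/(mv):

Initial wavelength: λ₁ = h/(mv₁) = 4.92 × 10^-13 m
Final wavelength: λ₂ = h/(mv₂) = 4.92 × 10^-14 m

Since λ ∝ 1/v, when velocity increases by a factor of 10, the wavelength decreases by a factor of 10.

λ₂/λ₁ = v₁/v₂ = 1/10

The wavelength decreases by a factor of 10.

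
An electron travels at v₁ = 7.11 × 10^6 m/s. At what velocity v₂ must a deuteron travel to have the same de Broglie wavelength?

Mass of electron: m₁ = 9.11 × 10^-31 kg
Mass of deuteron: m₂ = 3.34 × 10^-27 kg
v₂ = 1.94 × 10^3 m/s

For equal de Broglie wavelengths: λ₁ = λ₂

h/(m₁v₁) = h/(m₂v₂)
m₁v₁ = m₂v₂
v₂ = v₁ · (m₁/m₂)

v₂ = 7.11 × 10^6 m/s × (9.11 × 10^-31 kg / 3.34 × 10^-27 kg)
v₂ = 1.94 × 10^3 m/s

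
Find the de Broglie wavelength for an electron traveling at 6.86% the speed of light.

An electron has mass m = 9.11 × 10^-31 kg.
3.54 × 10^-11 m

Using the de Broglie relation λ = h/(mv):

v = 6.86% × c = 2.057 × 10^7 m/s

λ = h/(mv)
λ = (6.626 × 10^-34 J·s) / (9.11 × 10^-31 kg × 2.057 × 10^7 m/s)
λ = 3.54 × 10^-11 m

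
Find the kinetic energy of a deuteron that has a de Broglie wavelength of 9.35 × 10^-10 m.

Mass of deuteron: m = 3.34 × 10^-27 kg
7.52 × 10^-23 J (or 4.69 × 10^-4 eV)

From λ = h/√(2mKE), we solve for KE:

λ² = h²/(2mKE)
KE = h²/(2mλ²)
KE = (6.626 × 10^-34 J·s)² / (2 × 3.34 × 10^-27 kg × (9.35 × 10^-10 m)²)
KE = 7.52 × 10^-23 J
KE = 4.69 × 10^-4 eV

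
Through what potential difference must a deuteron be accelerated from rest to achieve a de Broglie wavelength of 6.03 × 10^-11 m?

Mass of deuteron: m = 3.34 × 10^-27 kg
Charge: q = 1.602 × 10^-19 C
1.13 × 10^-1 V

From λ = h/√(2mqV), we solve for V:

λ² = h²/(2mqV)
V = h²/(2mqλ²)
V = (6.626 × 10^-34 J·s)² / (2 × 3.34 × 10^-27 kg × 1.602 × 10^-19 C × (6.03 × 10^-11 m)²)
V = 1.13 × 10^-1 V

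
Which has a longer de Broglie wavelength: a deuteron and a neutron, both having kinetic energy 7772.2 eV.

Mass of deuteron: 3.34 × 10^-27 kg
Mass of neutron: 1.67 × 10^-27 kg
The neutron has the longer wavelength.

Using λ = h/√(2mKE):

For deuteron: λ₁ = h/√(2m₁KE) = 2.30 × 10^-13 m
For neutron: λ₂ = h/√(2m₂KE) = 3.25 × 10^-13 m

Since λ ∝ 1/√m at constant kinetic energy, the lighter particle has the longer wavelength.

The neutron has the longer de Broglie wavelength.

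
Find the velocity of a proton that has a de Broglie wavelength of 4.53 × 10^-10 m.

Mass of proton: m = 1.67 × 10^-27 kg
8.76 × 10^2 m/s

From the de Broglie relation λ = h/(mv), we solve for v:

v = h/(mλ)
v = (6.626 × 10^-34 J·s) / (1.67 × 10^-27 kg × 4.53 × 10^-10 m)
v = 8.76 × 10^2 m/s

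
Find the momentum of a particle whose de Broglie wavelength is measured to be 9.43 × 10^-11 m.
7.03 × 10^-24 kg·m/s

From the de Broglie relation λ = h/p, we solve for p:

p = h/λ
p = (6.626 × 10^-34 J·s) / (9.43 × 10^-11 m)
p = 7.03 × 10^-24 kg·m/s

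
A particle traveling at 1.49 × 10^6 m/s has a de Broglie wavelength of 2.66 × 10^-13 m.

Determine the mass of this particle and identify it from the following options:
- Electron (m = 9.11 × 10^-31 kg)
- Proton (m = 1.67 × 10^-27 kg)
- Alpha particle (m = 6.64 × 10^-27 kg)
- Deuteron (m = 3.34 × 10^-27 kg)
The particle is a proton.

From λ = h/(mv), solve for mass:

m = h/(λv)
m = (6.626 × 10^-34 J·s) / (2.66 × 10^-13 m × 1.49 × 10^6 m/s)
m = 1.67 × 10^-27 kg

Comparing with the listed masses, this is closest to a proton.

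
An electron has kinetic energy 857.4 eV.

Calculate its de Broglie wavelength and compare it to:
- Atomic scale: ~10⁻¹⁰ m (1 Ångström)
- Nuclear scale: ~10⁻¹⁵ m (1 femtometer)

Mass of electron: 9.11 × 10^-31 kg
λ = 4.19 × 10^-11 m, which is between nuclear and atomic scales.

Using λ = h/√(2mKE):

KE = 857.4 eV = 1.374 × 10^-16 J

λ = h/√(2mKE)
λ = (6.626 × 10^-34 J·s) / √(2 × 9.11 × 10^-31 kg × 1.374 × 10^-16 J)
λ = 4.19 × 10^-11 m

Comparison:
- Atomic scale (10⁻¹⁰ m): λ is 0.42× this size
- Nuclear scale (10⁻¹⁵ m): λ is 4.2e+04× this size

The wavelength is between nuclear and atomic scales.

This wavelength is appropriate for probing atomic structure but too large for nuclear physics experiments.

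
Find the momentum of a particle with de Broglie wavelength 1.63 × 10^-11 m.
4.07 × 10^-23 kg·m/s

From the de Broglie relation λ = h/p, we solve for p:

p = h/λ
p = (6.626 × 10^-34 J·s) / (1.63 × 10^-11 m)
p = 4.07 × 10^-23 kg·m/s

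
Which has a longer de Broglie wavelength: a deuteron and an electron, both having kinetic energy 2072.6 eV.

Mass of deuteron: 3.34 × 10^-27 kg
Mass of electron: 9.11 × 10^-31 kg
The electron has the longer wavelength.

Using λ = h/√(2mKE):

For deuteron: λ₁ = h/√(2m₁KE) = 4.45 × 10^-13 m
For electron: λ₂ = h/√(2m₂KE) = 2.69 × 10^-11 m

Since λ ∝ 1/√m at constant kinetic energy, the lighter particle has the longer wavelength.

The electron has the longer de Broglie wavelength.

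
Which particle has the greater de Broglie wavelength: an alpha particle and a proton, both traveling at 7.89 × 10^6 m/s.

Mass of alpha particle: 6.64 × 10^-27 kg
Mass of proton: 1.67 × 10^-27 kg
The proton has the longer wavelength.

Using λ = h/(mv), since both particles have the same velocity, the wavelength depends only on mass.

For alpha particle: λ₁ = h/(m₁v) = 1.26 × 10^-14 m
For proton: λ₂ = h/(m₂v) = 5.03 × 10^-14 m

Since λ ∝ 1/m at constant velocity, the lighter particle has the longer wavelength.

The proton has the longer de Broglie wavelength.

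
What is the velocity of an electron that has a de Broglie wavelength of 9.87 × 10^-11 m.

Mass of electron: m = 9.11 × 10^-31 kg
7.37 × 10^6 m/s

From the de Broglie relation λ = h/(mv), we solve for v:

v = h/(mλ)
v = (6.626 × 10^-34 J·s) / (9.11 × 10^-31 kg × 9.87 × 10^-11 m)
v = 7.37 × 10^6 m/s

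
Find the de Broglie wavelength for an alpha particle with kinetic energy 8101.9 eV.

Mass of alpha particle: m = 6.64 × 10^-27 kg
1.60 × 10^-13 m

Using λ = h/√(2mKE):

First convert KE to Joules: KE = 8101.9 eV = 1.298 × 10^-15 J

λ = h/√(2mKE)
λ = (6.626 × 10^-34 J·s) / √(2 × 6.64 × 10^-27 kg × 1.298 × 10^-15 J)
λ = 1.60 × 10^-13 m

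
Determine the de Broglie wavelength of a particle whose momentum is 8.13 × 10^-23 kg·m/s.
8.15 × 10^-12 m

Using the de Broglie relation λ = h/p:

λ = h/p
λ = (6.626 × 10^-34 J·s) / (8.13 × 10^-23 kg·m/s)
λ = 8.15 × 10^-12 m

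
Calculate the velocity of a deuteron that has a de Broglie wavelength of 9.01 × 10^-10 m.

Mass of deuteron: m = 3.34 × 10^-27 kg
2.20 × 10^2 m/s

From the de Broglie relation λ = h/(mv), we solve for v:

v = h/(mλ)
v = (6.626 × 10^-34 J·s) / (3.34 × 10^-27 kg × 9.01 × 10^-10 m)
v = 2.20 × 10^2 m/s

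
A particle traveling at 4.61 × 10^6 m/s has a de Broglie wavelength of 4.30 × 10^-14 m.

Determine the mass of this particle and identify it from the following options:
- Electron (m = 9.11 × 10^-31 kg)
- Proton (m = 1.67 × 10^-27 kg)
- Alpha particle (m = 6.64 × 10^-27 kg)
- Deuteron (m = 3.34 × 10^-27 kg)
The particle is a deuteron.

From λ = h/(mv), solve for mass:

m = h/(λv)
m = (6.626 × 10^-34 J·s) / (4.30 × 10^-14 m × 4.61 × 10^6 m/s)
m = 3.34 × 10^-27 kg

Comparing with the listed masses, this is closest to a deuteron.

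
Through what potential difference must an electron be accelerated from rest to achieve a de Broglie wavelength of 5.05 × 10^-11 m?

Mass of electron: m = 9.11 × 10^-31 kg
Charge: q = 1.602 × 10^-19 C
590 V

From λ = h/√(2mqV), we solve for V:

λ² = h²/(2mqV)
V = h²/(2mqλ²)
V = (6.626 × 10^-34 J·s)² / (2 × 9.11 × 10^-31 kg × 1.602 × 10^-19 C × (5.05 × 10^-11 m)²)
V = 590 V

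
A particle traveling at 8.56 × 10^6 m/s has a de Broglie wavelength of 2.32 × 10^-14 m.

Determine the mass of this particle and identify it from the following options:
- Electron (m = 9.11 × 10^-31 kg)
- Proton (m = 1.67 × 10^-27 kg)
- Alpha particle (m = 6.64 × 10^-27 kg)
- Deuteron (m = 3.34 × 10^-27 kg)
The particle is a deuteron.

From λ = h/(mv), solve for mass:

m = h/(λv)
m = (6.626 × 10^-34 J·s) / (2.32 × 10^-14 m × 8.56 × 10^6 m/s)
m = 3.34 × 10^-27 kg

Comparing with the listed masses, this is closest to a deuteron.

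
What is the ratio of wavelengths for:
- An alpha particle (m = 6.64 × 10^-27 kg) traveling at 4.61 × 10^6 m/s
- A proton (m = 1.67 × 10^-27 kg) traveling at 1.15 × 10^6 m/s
λ₁/λ₂ = 0.0627

Using λ = h/(mv):

λ₁ = h/(m₁v₁) = 2.16 × 10^-14 m
λ₂ = h/(m₂v₂) = 3.45 × 10^-13 m

Ratio λ₁/λ₂ = (m₂v₂)/(m₁v₁)
         = (1.67 × 10^-27 kg × 1.15 × 10^6 m/s) / (6.64 × 10^-27 kg × 4.61 × 10^6 m/s)
         = 0.0627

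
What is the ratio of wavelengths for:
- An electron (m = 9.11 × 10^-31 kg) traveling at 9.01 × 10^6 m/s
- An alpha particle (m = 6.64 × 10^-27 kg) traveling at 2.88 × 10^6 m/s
λ₁/λ₂ = 2.33 × 10^3

Using λ = h/(mv):

λ₁ = h/(m₁v₁) = 8.07 × 10^-11 m
λ₂ = h/(m₂v₂) = 3.46 × 10^-14 m

Ratio λ₁/λ₂ = (m₂v₂)/(m₁v₁)
         = (6.64 × 10^-27 kg × 2.88 × 10^6 m/s) / (9.11 × 10^-31 kg × 9.01 × 10^6 m/s)
         = 2.33 × 10^3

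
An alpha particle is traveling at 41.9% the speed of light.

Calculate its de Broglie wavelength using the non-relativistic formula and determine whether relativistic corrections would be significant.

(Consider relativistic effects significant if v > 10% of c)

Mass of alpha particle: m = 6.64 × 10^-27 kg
Yes, relativistic corrections are needed.

Using the non-relativistic de Broglie formula λ = h/(mv):

v = 41.9% × c = 1.256 × 10^8 m/s

λ = h/(mv)
λ = (6.626 × 10^-34 J·s) / (6.64 × 10^-27 kg × 1.256 × 10^8 m/s)
λ = 7.94 × 10^-16 m

Since v = 41.9% of c > 10% of c, relativistic corrections ARE significant and the actual wavelength would differ from this non-relativistic estimate.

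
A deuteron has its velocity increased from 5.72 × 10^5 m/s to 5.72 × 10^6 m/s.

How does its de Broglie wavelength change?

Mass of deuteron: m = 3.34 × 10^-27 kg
The wavelength decreases by a factor of 10.

Using λ = h/(mv):

Initial wavelength: λ₁ = h/(mv₁) = 3.47 × 10^-13 m
Final wavelength: λ₂ = h/(mv₂) = 3.47 × 10^-14 m

Since λ ∝ 1/v, when velocity increases by a factor of 10, the wavelength decreases by a factor of 10.

λ₂/λ₁ = v₁/v₂ = 1/10

The wavelength decreases by a factor of 10.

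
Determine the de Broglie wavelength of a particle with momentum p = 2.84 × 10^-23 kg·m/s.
2.33 × 10^-11 m

Using the de Broglie relation λ = h/p:

λ = h/p
λ = (6.626 × 10^-34 J·s) / (2.84 × 10^-23 kg·m/s)
λ = 2.33 × 10^-11 m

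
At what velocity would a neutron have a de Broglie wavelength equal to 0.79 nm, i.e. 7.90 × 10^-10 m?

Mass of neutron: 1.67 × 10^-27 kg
5.02 × 10^2 m/s

From λ = h/(mv), solve for v:

v = h/(mλ)
v = (6.626 × 10^-34 J·s) / (1.67 × 10^-27 kg × 7.90 × 10^-10 m)
v = 5.02 × 10^2 m/s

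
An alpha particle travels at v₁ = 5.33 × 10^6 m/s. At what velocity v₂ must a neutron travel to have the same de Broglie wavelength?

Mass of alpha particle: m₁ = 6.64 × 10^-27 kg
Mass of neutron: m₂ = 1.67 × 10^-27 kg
v₂ = 2.12 × 10^7 m/s

For equal de Broglie wavelengths: λ₁ = λ₂

h/(m₁v₁) = h/(m₂v₂)
m₁v₁ = m₂v₂
v₂ = v₁ · (m₁/m₂)

v₂ = 5.33 × 10^6 m/s × (6.64 × 10^-27 kg / 1.67 × 10^-27 kg)
v₂ = 2.12 × 10^7 m/s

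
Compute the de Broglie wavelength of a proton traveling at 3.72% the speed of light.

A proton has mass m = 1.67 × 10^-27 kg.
3.56 × 10^-14 m

Using the de Broglie relation λ = h/(mv):

v = 3.72% × c = 1.115 × 10^7 m/s

λ = h/(mv)
λ = (6.626 × 10^-34 J·s) / (1.67 × 10^-27 kg × 1.115 × 10^7 m/s)
λ = 3.56 × 10^-14 m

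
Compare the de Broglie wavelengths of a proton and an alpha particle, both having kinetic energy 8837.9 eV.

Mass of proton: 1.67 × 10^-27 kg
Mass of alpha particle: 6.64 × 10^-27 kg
The proton has the longer wavelength.

Using λ = h/√(2mKE):

For proton: λ₁ = h/√(2m₁KE) = 3.05 × 10^-13 m
For alpha particle: λ₂ = h/√(2m₂KE) = 1.53 × 10^-13 m

Since λ ∝ 1/√m at constant kinetic energy, the lighter particle has the longer wavelength.

The proton has the longer de Broglie wavelength.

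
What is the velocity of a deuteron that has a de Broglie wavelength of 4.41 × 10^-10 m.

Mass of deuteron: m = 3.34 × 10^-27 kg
4.50 × 10^2 m/s

From the de Broglie relation λ = h/(mv), we solve for v:

v = h/(mλ)
v = (6.626 × 10^-34 J·s) / (3.34 × 10^-27 kg × 4.41 × 10^-10 m)
v = 4.50 × 10^2 m/s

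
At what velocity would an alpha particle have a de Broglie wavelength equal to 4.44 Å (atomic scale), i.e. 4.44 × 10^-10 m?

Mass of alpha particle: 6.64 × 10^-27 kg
2.25 × 10^2 m/s

From λ = h/(mv), solve for v:

v = h/(mλ)
v = (6.626 × 10^-34 J·s) / (6.64 × 10^-27 kg × 4.44 × 10^-10 m)
v = 2.25 × 10^2 m/s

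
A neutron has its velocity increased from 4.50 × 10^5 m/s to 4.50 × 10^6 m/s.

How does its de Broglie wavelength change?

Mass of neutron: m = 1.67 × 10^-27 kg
The wavelength decreases by a factor of 10.

Using λ = h/(mv):

Initial wavelength: λ₁ = h/(mv₁) = 8.82 × 10^-13 m
Final wavelength: λ₂ = h/(mv₂) = 8.82 × 10^-14 m

Since λ ∝ 1/v, when velocity increases by a factor of 10, the wavelength decreases by a factor of 10.

λ₂/λ₁ = v₁/v₂ = 1/10

The wavelength decreases by a factor of 10.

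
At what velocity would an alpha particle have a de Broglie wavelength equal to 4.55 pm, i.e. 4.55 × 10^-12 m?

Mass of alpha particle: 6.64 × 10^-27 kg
2.19 × 10^4 m/s

From λ = h/(mv), solve for v:

v = h/(mλ)
v = (6.626 × 10^-34 J·s) / (6.64 × 10^-27 kg × 4.55 × 10^-12 m)
v = 2.19 × 10^4 m/s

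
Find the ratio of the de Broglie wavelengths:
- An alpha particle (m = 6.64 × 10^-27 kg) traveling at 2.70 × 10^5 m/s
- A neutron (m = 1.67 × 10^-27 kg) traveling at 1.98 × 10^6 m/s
λ₁/λ₂ = 1.84

Using λ = h/(mv):

λ₁ = h/(m₁v₁) = 3.70 × 10^-13 m
λ₂ = h/(m₂v₂) = 2.00 × 10^-13 m

Ratio λ₁/λ₂ = (m₂v₂)/(m₁v₁)
         = (1.67 × 10^-27 kg × 1.98 × 10^6 m/s) / (6.64 × 10^-27 kg × 2.70 × 10^5 m/s)
         = 1.84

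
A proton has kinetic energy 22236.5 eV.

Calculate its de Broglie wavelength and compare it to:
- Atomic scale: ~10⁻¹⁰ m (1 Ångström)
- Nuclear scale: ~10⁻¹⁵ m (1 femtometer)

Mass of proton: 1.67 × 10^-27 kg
λ = 1.92 × 10^-13 m, which is between nuclear and atomic scales.

Using λ = h/√(2mKE):

KE = 22236.5 eV = 3.563 × 10^-15 J

λ = h/√(2mKE)
λ = (6.626 × 10^-34 J·s) / √(2 × 1.67 × 10^-27 kg × 3.563 × 10^-15 J)
λ = 1.92 × 10^-13 m

Comparison:
- Atomic scale (10⁻¹⁰ m): λ is 0.0019× this size
- Nuclear scale (10⁻¹⁵ m): λ is 1.9e+02× this size

The wavelength is between nuclear and atomic scales.

This wavelength is appropriate for probing atomic structure but too large for nuclear physics experiments.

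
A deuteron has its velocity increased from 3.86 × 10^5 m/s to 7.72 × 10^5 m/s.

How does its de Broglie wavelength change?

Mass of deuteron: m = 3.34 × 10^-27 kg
The wavelength decreases by a factor of 2.

Using λ = h/(mv):

Initial wavelength: λ₁ = h/(mv₁) = 5.14 × 10^-13 m
Final wavelength: λ₂ = h/(mv₂) = 2.57 × 10^-13 m

Since λ ∝ 1/v, when velocity increases by a factor of 2, the wavelength decreases by a factor of 2.

λ₂/λ₁ = v₁/v₂ = 1/2

The wavelength decreases by a factor of 2.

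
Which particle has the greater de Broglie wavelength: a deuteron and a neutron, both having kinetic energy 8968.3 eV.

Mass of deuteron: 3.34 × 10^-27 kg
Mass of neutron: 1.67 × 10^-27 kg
The neutron has the longer wavelength.

Using λ = h/√(2mKE):

For deuteron: λ₁ = h/√(2m₁KE) = 2.14 × 10^-13 m
For neutron: λ₂ = h/√(2m₂KE) = 3.02 × 10^-13 m

Since λ ∝ 1/√m at constant kinetic energy, the lighter particle has the longer wavelength.

The neutron has the longer de Broglie wavelength.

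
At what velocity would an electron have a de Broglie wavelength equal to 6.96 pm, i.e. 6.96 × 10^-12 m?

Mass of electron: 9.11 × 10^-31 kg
1.05 × 10^8 m/s

From λ = h/(mv), solve for v:

v = h/(mλ)
v = (6.626 × 10^-34 J·s) / (9.11 × 10^-31 kg × 6.96 × 10^-12 m)
v = 1.05 × 10^8 m/s

Note: This velocity is 34.9% of the speed of light, so relativistic corrections would be needed for a more accurate calculation.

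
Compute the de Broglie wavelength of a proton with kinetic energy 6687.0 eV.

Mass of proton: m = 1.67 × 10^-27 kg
3.50 × 10^-13 m

Using λ = h/√(2mKE):

First convert KE to Joules: KE = 6687.0 eV = 1.071 × 10^-15 J

λ = h/√(2mKE)
λ = (6.626 × 10^-34 J·s) / √(2 × 1.67 × 10^-27 kg × 1.071 × 10^-15 J)
λ = 3.50 × 10^-13 m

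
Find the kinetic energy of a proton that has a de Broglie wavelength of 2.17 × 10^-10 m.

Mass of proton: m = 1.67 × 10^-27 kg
2.79 × 10^-21 J (or 0.0174 eV)

From λ = h/√(2mKE), we solve for KE:

λ² = h²/(2mKE)
KE = h²/(2mλ²)
KE = (6.626 × 10^-34 J·s)² / (2 × 1.67 × 10^-27 kg × (2.17 × 10^-10 m)²)
KE = 2.79 × 10^-21 J
KE = 0.0174 eV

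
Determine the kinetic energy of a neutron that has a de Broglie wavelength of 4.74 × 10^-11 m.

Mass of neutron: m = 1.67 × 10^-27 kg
5.85 × 10^-20 J (or 0.365 eV)

From λ = h/√(2mKE), we solve for KE:

λ² = h²/(2mKE)
KE = h²/(2mλ²)
KE = (6.626 × 10^-34 J·s)² / (2 × 1.67 × 10^-27 kg × (4.74 × 10^-11 m)²)
KE = 5.85 × 10^-20 J
KE = 0.365 eV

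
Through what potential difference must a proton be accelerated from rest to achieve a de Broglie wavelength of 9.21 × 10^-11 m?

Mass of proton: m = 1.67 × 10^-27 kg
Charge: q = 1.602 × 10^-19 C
9.67 × 10^-2 V

From λ = h/√(2mqV), we solve for V:

λ² = h²/(2mqV)
V = h²/(2mqλ²)
V = (6.626 × 10^-34 J·s)² / (2 × 1.67 × 10^-27 kg × 1.602 × 10^-19 C × (9.21 × 10^-11 m)²)
V = 9.67 × 10^-2 V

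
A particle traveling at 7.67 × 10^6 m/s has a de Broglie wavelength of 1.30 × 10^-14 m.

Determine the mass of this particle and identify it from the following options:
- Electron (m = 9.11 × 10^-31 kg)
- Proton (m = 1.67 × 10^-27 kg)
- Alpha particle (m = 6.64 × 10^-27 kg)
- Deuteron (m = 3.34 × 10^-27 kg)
The particle is an alpha particle.

From λ = h/(mv), solve for mass:

m = h/(λv)
m = (6.626 × 10^-34 J·s) / (1.30 × 10^-14 m × 7.67 × 10^6 m/s)
m = 6.65 × 10^-27 kg

Comparing with the listed masses, this is closest to an alpha particle.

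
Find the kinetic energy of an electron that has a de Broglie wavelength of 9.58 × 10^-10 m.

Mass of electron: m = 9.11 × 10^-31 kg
2.63 × 10^-19 J (or 1.64 eV)

From λ = h/√(2mKE), we solve for KE:

λ² = h²/(2mKE)
KE = h²/(2mλ²)
KE = (6.626 × 10^-34 J·s)² / (2 × 9.11 × 10^-31 kg × (9.58 × 10^-10 m)²)
KE = 2.63 × 10^-19 J
KE = 1.64 eV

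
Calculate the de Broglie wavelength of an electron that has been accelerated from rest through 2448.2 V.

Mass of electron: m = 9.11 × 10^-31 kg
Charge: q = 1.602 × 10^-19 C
2.48 × 10^-11 m

When a particle is accelerated through voltage V, it gains kinetic energy KE = qV.

The de Broglie wavelength is then λ = h/√(2mqV):

λ = h/√(2mqV)
λ = (6.626 × 10^-34 J·s) / √(2 × 9.11 × 10^-31 kg × 1.602 × 10^-19 C × 2448.2 V)
λ = 2.48 × 10^-11 m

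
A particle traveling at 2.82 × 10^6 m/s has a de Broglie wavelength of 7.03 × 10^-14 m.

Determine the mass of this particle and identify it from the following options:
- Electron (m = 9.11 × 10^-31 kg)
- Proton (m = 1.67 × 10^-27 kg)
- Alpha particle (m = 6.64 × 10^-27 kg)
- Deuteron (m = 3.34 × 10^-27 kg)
The particle is a deuteron.

From λ = h/(mv), solve for mass:

m = h/(λv)
m = (6.626 × 10^-34 J·s) / (7.03 × 10^-14 m × 2.82 × 10^6 m/s)
m = 3.34 × 10^-27 kg

Comparing with the listed masses, this is closest to a deuteron.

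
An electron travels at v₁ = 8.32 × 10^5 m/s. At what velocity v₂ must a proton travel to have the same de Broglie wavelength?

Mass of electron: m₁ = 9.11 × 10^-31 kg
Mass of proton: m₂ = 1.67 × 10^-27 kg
v₂ = 4.54 × 10^2 m/s

For equal de Broglie wavelengths: λ₁ = λ₂

h/(m₁v₁) = h/(m₂v₂)
m₁v₁ = m₂v₂
v₂ = v₁ · (m₁/m₂)

v₂ = 8.32 × 10^5 m/s × (9.11 × 10^-31 kg / 1.67 × 10^-27 kg)
v₂ = 4.54 × 10^2 m/s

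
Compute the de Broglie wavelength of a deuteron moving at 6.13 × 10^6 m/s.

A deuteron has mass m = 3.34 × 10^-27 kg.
3.24 × 10^-14 m

Using the de Broglie relation λ = h/(mv):

λ = h/(mv)
λ = (6.626 × 10^-34 J·s) / (3.34 × 10^-27 kg × 6.13 × 10^6 m/s)
λ = 3.24 × 10^-14 m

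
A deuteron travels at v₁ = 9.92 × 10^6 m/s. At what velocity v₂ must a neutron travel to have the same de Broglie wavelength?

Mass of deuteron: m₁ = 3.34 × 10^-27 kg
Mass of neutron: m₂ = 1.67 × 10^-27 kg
v₂ = 1.98 × 10^7 m/s

For equal de Broglie wavelengths: λ₁ = λ₂

h/(m₁v₁) = h/(m₂v₂)
m₁v₁ = m₂v₂
v₂ = v₁ · (m₁/m₂)

v₂ = 9.92 × 10^6 m/s × (3.34 × 10^-27 kg / 1.67 × 10^-27 kg)
v₂ = 1.98 × 10^7 m/s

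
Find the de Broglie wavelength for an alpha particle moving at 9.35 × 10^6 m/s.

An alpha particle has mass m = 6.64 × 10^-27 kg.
1.07 × 10^-14 m

Using the de Broglie relation λ = h/(mv):

λ = h/(mv)
λ = (6.626 × 10^-34 J·s) / (6.64 × 10^-27 kg × 9.35 × 10^6 m/s)
λ = 1.07 × 10^-14 m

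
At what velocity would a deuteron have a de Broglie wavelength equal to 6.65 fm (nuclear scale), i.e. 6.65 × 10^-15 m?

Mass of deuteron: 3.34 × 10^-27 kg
2.98 × 10^7 m/s

From λ = h/(mv), solve for v:

v = h/(mλ)
v = (6.626 × 10^-34 J·s) / (3.34 × 10^-27 kg × 6.65 × 10^-15 m)
v = 2.98 × 10^7 m/s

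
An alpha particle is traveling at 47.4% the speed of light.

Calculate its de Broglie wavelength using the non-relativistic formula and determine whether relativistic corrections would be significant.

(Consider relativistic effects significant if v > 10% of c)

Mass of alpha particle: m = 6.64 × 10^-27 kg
Yes, relativistic corrections are needed.

Using the non-relativistic de Broglie formula λ = h/(mv):

v = 47.4% × c = 1.421 × 10^8 m/s

λ = h/(mv)
λ = (6.626 × 10^-34 J·s) / (6.64 × 10^-27 kg × 1.421 × 10^8 m/s)
λ = 7.02 × 10^-16 m

Since v = 47.4% of c > 10% of c, relativistic corrections ARE significant and the actual wavelength would differ from this non-relativistic estimate.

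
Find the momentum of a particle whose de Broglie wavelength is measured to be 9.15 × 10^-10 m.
7.24 × 10^-25 kg·m/s

From the de Broglie relation λ = h/p, we solve for p:

p = h/λ
p = (6.626 × 10^-34 J·s) / (9.15 × 10^-10 m)
p = 7.24 × 10^-25 kg·m/s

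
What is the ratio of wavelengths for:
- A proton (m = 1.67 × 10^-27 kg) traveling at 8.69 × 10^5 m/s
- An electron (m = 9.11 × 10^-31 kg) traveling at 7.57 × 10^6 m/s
λ₁/λ₂ = 4.75 × 10^-3

Using λ = h/(mv):

λ₁ = h/(m₁v₁) = 4.57 × 10^-13 m
λ₂ = h/(m₂v₂) = 9.61 × 10^-11 m

Ratio λ₁/λ₂ = (m₂v₂)/(m₁v₁)
         = (9.11 × 10^-31 kg × 7.57 × 10^6 m/s) / (1.67 × 10^-27 kg × 8.69 × 10^5 m/s)
         = 4.75 × 10^-3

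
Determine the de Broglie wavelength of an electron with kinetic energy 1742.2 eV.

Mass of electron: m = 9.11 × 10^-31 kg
2.94 × 10^-11 m

Using λ = h/√(2mKE):

First convert KE to Joules: KE = 1742.2 eV = 2.791 × 10^-16 J

λ = h/√(2mKE)
λ = (6.626 × 10^-34 J·s) / √(2 × 9.11 × 10^-31 kg × 2.791 × 10^-16 J)
λ = 2.94 × 10^-11 m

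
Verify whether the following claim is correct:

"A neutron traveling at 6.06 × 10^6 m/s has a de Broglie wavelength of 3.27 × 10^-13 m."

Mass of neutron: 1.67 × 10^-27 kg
False

The claim is incorrect.

Using λ = h/(mv):
λ = (6.626 × 10^-34 J·s) / (1.67 × 10^-27 kg × 6.06 × 10^6 m/s)
λ = 6.55 × 10^-14 m

The actual wavelength differs from the claimed 3.27 × 10^-13 m.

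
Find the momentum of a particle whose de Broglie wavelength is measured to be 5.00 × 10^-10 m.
1.33 × 10^-24 kg·m/s

From the de Broglie relation λ = h/p, we solve for p:

p = h/λ
p = (6.626 × 10^-34 J·s) / (5.00 × 10^-10 m)
p = 1.33 × 10^-24 kg·m/s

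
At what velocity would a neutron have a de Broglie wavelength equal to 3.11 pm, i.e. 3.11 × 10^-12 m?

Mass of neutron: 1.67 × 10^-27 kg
1.28 × 10^5 m/s

From λ = h/(mv), solve for v:

v = h/(mλ)
v = (6.626 × 10^-34 J·s) / (1.67 × 10^-27 kg × 3.11 × 10^-12 m)
v = 1.28 × 10^5 m/s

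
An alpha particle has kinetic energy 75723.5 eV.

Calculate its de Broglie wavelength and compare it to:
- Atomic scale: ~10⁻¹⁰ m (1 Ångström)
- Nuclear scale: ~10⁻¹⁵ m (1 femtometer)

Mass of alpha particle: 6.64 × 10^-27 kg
λ = 5.22 × 10^-14 m, which is between nuclear and atomic scales.

Using λ = h/√(2mKE):

KE = 75723.5 eV = 1.213 × 10^-14 J

λ = h/√(2mKE)
λ = (6.626 × 10^-34 J·s) / √(2 × 6.64 × 10^-27 kg × 1.213 × 10^-14 J)
λ = 5.22 × 10^-14 m

Comparison:
- Atomic scale (10⁻¹⁰ m): λ is 0.00052× this size
- Nuclear scale (10⁻¹⁵ m): λ is 52× this size

The wavelength is between nuclear and atomic scales.

This wavelength is appropriate for probing atomic structure but too large for nuclear physics experiments.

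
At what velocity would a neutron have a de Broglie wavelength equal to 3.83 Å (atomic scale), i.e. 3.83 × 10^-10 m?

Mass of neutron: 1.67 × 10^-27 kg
1.04 × 10^3 m/s

From λ = h/(mv), solve for v:

v = h/(mλ)
v = (6.626 × 10^-34 J·s) / (1.67 × 10^-27 kg × 3.83 × 10^-10 m)
v = 1.04 × 10^3 m/s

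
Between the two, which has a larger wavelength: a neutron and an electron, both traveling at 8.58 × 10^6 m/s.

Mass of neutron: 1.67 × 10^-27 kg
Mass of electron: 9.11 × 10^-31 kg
The electron has the longer wavelength.

Using λ = h/(mv), since both particles have the same velocity, the wavelength depends only on mass.

For neutron: λ₁ = h/(m₁v) = 4.62 × 10^-14 m
For electron: λ₂ = h/(m₂v) = 8.48 × 10^-11 m

Since λ ∝ 1/m at constant velocity, the lighter particle has the longer wavelength.

The electron has the longer de Broglie wavelength.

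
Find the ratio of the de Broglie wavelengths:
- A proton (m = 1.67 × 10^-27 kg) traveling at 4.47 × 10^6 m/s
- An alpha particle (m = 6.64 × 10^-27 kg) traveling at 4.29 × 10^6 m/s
λ₁/λ₂ = 3.82

Using λ = h/(mv):

λ₁ = h/(m₁v₁) = 8.88 × 10^-14 m
λ₂ = h/(m₂v₂) = 2.33 × 10^-14 m

Ratio λ₁/λ₂ = (m₂v₂)/(m₁v₁)
         = (6.64 × 10^-27 kg × 4.29 × 10^6 m/s) / (1.67 × 10^-27 kg × 4.47 × 10^6 m/s)
         = 3.82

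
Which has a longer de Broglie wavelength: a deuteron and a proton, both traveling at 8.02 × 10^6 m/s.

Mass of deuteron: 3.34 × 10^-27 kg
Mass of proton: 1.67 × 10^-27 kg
The proton has the longer wavelength.

Using λ = h/(mv), since both particles have the same velocity, the wavelength depends only on mass.

For deuteron: λ₁ = h/(m₁v) = 2.47 × 10^-14 m
For proton: λ₂ = h/(m₂v) = 4.95 × 10^-14 m

Since λ ∝ 1/m at constant velocity, the lighter particle has the longer wavelength.

The proton has the longer de Broglie wavelength.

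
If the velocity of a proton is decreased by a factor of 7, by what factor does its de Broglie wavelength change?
The wavelength increases by a factor of 7.

From λ = h/(mv), the wavelength is inversely proportional to velocity:

λ ∝ 1/v

If v → v/7, then λ → 7λ

When velocity is decreased by a factor of 7, the wavelength increases by a factor of 7.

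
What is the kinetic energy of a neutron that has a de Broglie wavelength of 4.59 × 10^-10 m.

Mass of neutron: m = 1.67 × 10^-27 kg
6.24 × 10^-22 J (or 3.89 × 10^-3 eV)

From λ = h/√(2mKE), we solve for KE:

λ² = h²/(2mKE)
KE = h²/(2mλ²)
KE = (6.626 × 10^-34 J·s)² / (2 × 1.67 × 10^-27 kg × (4.59 × 10^-10 m)²)
KE = 6.24 × 10^-22 J
KE = 3.89 × 10^-3 eV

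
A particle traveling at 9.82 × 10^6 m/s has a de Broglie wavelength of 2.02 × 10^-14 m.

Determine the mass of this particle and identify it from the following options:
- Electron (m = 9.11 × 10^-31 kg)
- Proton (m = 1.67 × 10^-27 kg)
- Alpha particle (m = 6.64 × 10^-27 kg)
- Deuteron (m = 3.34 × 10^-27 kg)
The particle is a deuteron.

From λ = h/(mv), solve for mass:

m = h/(λv)
m = (6.626 × 10^-34 J·s) / (2.02 × 10^-14 m × 9.82 × 10^6 m/s)
m = 3.34 × 10^-27 kg

Comparing with the listed masses, this is closest to a deuteron.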